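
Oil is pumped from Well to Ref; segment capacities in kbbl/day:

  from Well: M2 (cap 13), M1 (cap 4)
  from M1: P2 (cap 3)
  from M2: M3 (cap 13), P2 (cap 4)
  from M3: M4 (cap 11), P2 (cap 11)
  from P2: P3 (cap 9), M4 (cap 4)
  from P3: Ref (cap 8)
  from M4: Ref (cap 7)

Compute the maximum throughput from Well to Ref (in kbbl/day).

Augment Well→M1→P2→P3→Ref: bottleneck 3, flow now 3.
Augment Well→M2→M3→M4→Ref: bottleneck 7, flow now 10.
Augment Well→M2→P2→P3→Ref: bottleneck 4, flow now 14.
Augment Well→M2→M3→P2→P3→Ref: bottleneck 1, flow now 15.
No augmenting path remains; maximum flow = 15.
In the residual graph, reachable from Well: {Well, M1, M2, M3, P2, P3, M4}.
Min-cut edges: P3→Ref (8), M4→Ref (7); capacity 8 + 7 = 15.
This cut is saturated, so no flow can exceed 15.

15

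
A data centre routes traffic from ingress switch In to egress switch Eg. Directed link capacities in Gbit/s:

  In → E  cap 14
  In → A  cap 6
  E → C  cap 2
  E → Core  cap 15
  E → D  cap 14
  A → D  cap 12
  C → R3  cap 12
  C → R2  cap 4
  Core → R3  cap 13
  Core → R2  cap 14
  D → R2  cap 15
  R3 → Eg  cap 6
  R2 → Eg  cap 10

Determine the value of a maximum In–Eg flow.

16

Augment In→E→C→R3→Eg: bottleneck 2, flow now 2.
Augment In→E→Core→R3→Eg: bottleneck 4, flow now 6.
Augment In→E→Core→R2→Eg: bottleneck 8, flow now 14.
Augment In→A→D→R2→Eg: bottleneck 2, flow now 16.
No augmenting path remains; maximum flow = 16.
In the residual graph, reachable from In: {In, E, A, C, Core, D, R3, R2}.
Min-cut edges: R3→Eg (6), R2→Eg (10); capacity 6 + 10 = 16.
This cut is saturated, so no flow can exceed 16.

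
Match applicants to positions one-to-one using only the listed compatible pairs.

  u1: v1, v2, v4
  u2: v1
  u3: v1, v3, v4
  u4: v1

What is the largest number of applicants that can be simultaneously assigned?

Unit-capacity flow: source→left, listed edges, right→sink; max matching = max flow.
Augmenting path u1→v1 (+1); matched 1.
Augmenting path u3→v3 (+1); matched 2.
Augmenting path u2→v1→u1→v2 (+1); matched 3.
No augmenting path remains; maximum matching = 3.
König certificate: {u1, u3, v1} is a vertex cover of size 3 (every listed pair touches it), so no matching can be larger.

3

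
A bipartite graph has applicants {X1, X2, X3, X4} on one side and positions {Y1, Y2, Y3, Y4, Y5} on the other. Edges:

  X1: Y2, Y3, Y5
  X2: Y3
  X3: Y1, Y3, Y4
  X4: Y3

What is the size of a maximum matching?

Unit-capacity flow: source→left, listed edges, right→sink; max matching = max flow.
Augmenting path X1→Y2 (+1); matched 1.
Augmenting path X2→Y3 (+1); matched 2.
Augmenting path X3→Y1 (+1); matched 3.
No augmenting path remains; maximum matching = 3.
König certificate: {X1, X3, Y3} is a vertex cover of size 3 (every listed pair touches it), so no matching can be larger.

3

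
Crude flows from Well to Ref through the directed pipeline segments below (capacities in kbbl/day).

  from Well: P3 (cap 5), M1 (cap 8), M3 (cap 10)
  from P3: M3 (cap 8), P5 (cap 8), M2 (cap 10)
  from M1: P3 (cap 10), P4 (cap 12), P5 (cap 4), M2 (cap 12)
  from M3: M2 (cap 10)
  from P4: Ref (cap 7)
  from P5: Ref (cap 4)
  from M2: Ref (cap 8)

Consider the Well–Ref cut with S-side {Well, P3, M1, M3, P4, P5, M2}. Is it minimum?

Yes — it is a minimum cut (capacity 19).

Given cut capacity: 7 + 4 + 8 = 19.
Augment Well→P3→P5→Ref: bottleneck 4, flow now 4.
Augment Well→P3→M2→Ref: bottleneck 1, flow now 5.
Augment Well→M1→P4→Ref: bottleneck 7, flow now 12.
Augment Well→M1→M2→Ref: bottleneck 1, flow now 13.
Augment Well→M3→M2→Ref: bottleneck 6, flow now 19.
No augmenting path remains; maximum flow = 19.
Cut capacity 19 equals the max flow, so it is a minimum cut.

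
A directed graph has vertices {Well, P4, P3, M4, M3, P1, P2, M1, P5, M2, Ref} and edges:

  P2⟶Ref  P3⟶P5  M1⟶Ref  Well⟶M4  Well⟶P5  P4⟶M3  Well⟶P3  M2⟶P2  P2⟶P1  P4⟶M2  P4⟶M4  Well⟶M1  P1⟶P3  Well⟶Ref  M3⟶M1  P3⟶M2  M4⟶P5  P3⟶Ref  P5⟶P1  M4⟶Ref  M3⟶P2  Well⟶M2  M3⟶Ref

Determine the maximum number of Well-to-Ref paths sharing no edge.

5

Assign every edge capacity 1; by Menger, the answer equals the max flow.
Path Well→Ref (+1); total 1.
Path Well→P3→Ref (+1); total 2.
Path Well→M4→Ref (+1); total 3.
Path Well→M1→Ref (+1); total 4.
Path Well→M2→P2→Ref (+1); total 5.
No residual Well→Ref path; max flow = 5.
Certifying cut of size 5: {M2→P2, P3→Ref, Well→M1, Well→M4, Well→Ref}.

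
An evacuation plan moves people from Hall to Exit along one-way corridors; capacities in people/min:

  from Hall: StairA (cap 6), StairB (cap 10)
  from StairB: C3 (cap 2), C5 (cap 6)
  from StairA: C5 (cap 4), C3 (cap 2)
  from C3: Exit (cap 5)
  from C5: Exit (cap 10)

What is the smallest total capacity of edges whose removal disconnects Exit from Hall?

Augment Hall→StairB→C3→Exit: bottleneck 2, flow now 2.
Augment Hall→StairB→C5→Exit: bottleneck 6, flow now 8.
Augment Hall→StairA→C3→Exit: bottleneck 2, flow now 10.
Augment Hall→StairA→C5→Exit: bottleneck 4, flow now 14.
No augmenting path remains; maximum flow = 14.
By max-flow min-cut, the minimum cut capacity equals the max flow.
In the residual graph, reachable from Hall: {Hall, StairB}.
Min-cut edges: Hall→StairA (6), StairB→C3 (2), StairB→C5 (6); capacity 6 + 2 + 6 = 14.

14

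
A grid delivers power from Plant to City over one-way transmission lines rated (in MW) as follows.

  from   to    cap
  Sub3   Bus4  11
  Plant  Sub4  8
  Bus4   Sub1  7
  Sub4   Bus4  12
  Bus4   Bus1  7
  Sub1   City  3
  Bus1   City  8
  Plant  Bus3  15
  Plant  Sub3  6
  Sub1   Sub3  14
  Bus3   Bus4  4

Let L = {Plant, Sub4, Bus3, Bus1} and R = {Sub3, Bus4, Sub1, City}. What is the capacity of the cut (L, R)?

30

Edges leaving {Plant, Sub4, Bus3, Bus1}: Plant→Sub3 (6), Sub4→Bus4 (12), Bus3→Bus4 (4), Bus1→City (8).
Cut capacity = 6 + 12 + 4 + 8 = 30.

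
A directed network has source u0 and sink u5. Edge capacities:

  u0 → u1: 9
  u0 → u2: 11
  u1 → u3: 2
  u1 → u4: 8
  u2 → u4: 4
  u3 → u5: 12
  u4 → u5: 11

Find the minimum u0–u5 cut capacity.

Augment u0→u1→u3→u5: bottleneck 2, flow now 2.
Augment u0→u1→u4→u5: bottleneck 7, flow now 9.
Augment u0→u2→u4→u5: bottleneck 4, flow now 13.
No augmenting path remains; maximum flow = 13.
By max-flow min-cut, the minimum cut capacity equals the max flow.
In the residual graph, reachable from u0: {u0, u2}.
Min-cut edges: u0→u1 (9), u2→u4 (4); capacity 9 + 4 = 13.

13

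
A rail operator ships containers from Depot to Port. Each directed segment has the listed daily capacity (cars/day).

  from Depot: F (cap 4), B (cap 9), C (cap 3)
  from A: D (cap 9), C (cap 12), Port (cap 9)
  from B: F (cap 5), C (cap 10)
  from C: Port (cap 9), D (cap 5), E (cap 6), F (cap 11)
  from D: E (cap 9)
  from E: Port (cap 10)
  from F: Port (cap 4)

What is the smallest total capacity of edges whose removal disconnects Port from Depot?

16

Augment Depot→C→Port: bottleneck 3, flow now 3.
Augment Depot→F→Port: bottleneck 4, flow now 7.
Augment Depot→B→C→Port: bottleneck 6, flow now 13.
Augment Depot→B→C→E→Port: bottleneck 3, flow now 16.
No augmenting path remains; maximum flow = 16.
By max-flow min-cut, the minimum cut capacity equals the max flow.
In the residual graph, reachable from Depot: {Depot}.
Min-cut edges: Depot→B (9), Depot→C (3), Depot→F (4); capacity 9 + 3 + 4 = 16.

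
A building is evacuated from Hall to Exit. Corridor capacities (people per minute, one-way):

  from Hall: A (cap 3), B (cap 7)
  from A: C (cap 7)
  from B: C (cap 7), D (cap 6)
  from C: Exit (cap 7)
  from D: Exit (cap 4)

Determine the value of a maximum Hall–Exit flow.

10

Augment Hall→A→C→Exit: bottleneck 3, flow now 3.
Augment Hall→B→C→Exit: bottleneck 4, flow now 7.
Augment Hall→B→D→Exit: bottleneck 3, flow now 10.
No augmenting path remains; maximum flow = 10.
In the residual graph, reachable from Hall: {Hall}.
Min-cut edges: Hall→A (3), Hall→B (7); capacity 3 + 7 = 10.
This cut is saturated, so no flow can exceed 10.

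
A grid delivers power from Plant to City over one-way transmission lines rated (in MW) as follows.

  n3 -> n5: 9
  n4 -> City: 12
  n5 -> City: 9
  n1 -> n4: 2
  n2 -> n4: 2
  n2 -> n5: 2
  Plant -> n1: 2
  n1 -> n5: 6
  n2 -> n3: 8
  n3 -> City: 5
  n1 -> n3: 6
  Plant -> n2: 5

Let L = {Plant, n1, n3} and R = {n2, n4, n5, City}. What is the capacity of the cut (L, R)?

27

Edges leaving {Plant, n1, n3}: Plant→n2 (5), n1→n4 (2), n1→n5 (6), n3→n5 (9), n3→City (5).
Cut capacity = 5 + 2 + 6 + 9 + 5 = 27.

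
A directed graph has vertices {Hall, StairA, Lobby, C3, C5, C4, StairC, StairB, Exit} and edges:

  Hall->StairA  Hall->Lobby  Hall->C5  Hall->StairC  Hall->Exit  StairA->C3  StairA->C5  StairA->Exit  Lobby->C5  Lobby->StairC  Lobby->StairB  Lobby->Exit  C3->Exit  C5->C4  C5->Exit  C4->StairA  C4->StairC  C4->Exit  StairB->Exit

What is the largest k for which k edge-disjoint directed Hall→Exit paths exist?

Assign every edge capacity 1; by Menger, the answer equals the max flow.
Path Hall→Exit (+1); total 1.
Path Hall→StairA→Exit (+1); total 2.
Path Hall→Lobby→Exit (+1); total 3.
Path Hall→C5→Exit (+1); total 4.
No residual Hall→Exit path; max flow = 4.
Certifying cut of size 4: {Hall→C5, Hall→Exit, Hall→Lobby, Hall→StairA}.

4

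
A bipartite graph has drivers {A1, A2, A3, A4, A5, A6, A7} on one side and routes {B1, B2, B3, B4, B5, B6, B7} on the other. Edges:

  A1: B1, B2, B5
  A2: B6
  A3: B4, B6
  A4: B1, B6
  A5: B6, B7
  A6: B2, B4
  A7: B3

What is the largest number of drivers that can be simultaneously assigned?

7

Unit-capacity flow: source→left, listed edges, right→sink; max matching = max flow.
Augmenting path A1→B1 (+1); matched 1.
Augmenting path A2→B6 (+1); matched 2.
Augmenting path A3→B4 (+1); matched 3.
Augmenting path A5→B7 (+1); matched 4.
Augmenting path A6→B2 (+1); matched 5.
Augmenting path A7→B3 (+1); matched 6.
Augmenting path A4→B1→A1→B5 (+1); matched 7.
No augmenting path remains; maximum matching = 7.
König certificate: {A1, A2, A3, A4, A5, A6, A7} is a vertex cover of size 7 (every listed pair touches it), so no matching can be larger.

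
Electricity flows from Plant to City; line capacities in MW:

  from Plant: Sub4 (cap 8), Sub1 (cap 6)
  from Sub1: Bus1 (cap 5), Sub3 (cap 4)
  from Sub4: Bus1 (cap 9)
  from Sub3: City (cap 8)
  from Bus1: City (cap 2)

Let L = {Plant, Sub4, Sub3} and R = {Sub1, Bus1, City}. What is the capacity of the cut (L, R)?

Edges leaving {Plant, Sub4, Sub3}: Plant→Sub1 (6), Sub4→Bus1 (9), Sub3→City (8).
Cut capacity = 6 + 9 + 8 = 23.

23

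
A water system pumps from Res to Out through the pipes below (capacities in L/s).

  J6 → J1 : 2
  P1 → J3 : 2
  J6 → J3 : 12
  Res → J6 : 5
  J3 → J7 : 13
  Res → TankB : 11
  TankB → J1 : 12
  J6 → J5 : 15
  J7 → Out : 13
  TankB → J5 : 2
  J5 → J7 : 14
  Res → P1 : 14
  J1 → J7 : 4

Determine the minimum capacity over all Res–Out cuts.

13

Augment Res→TankB→J5→J7→Out: bottleneck 2, flow now 2.
Augment Res→TankB→J1→J7→Out: bottleneck 4, flow now 6.
Augment Res→J6→J5→J7→Out: bottleneck 5, flow now 11.
Augment Res→P1→J3→J7→Out: bottleneck 2, flow now 13.
No augmenting path remains; maximum flow = 13.
By max-flow min-cut, the minimum cut capacity equals the max flow.
In the residual graph, reachable from Res: {Res, TankB, P1, J1}.
Min-cut edges: Res→J6 (5), TankB→J5 (2), P1→J3 (2), J1→J7 (4); capacity 5 + 2 + 2 + 4 = 13.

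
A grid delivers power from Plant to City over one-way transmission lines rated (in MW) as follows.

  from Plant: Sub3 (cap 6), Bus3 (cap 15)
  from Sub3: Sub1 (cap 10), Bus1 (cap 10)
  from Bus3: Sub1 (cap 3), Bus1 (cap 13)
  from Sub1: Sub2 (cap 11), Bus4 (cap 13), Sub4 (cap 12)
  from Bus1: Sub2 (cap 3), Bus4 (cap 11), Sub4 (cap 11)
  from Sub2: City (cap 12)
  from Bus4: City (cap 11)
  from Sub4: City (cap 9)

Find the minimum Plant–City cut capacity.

Augment Plant→Sub3→Sub1→Sub2→City: bottleneck 6, flow now 6.
Augment Plant→Bus3→Sub1→Sub2→City: bottleneck 3, flow now 9.
Augment Plant→Bus3→Bus1→Sub2→City: bottleneck 3, flow now 12.
Augment Plant→Bus3→Bus1→Bus4→City: bottleneck 9, flow now 21.
No augmenting path remains; maximum flow = 21.
By max-flow min-cut, the minimum cut capacity equals the max flow.
In the residual graph, reachable from Plant: {Plant}.
Min-cut edges: Plant→Sub3 (6), Plant→Bus3 (15); capacity 6 + 15 = 21.

21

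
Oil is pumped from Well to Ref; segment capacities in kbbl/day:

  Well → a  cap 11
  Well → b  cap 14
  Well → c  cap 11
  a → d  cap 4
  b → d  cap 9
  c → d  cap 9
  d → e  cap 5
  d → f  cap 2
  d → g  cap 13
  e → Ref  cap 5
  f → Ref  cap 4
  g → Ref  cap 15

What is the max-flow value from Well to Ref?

Augment Well→a→d→e→Ref: bottleneck 4, flow now 4.
Augment Well→b→d→e→Ref: bottleneck 1, flow now 5.
Augment Well→b→d→f→Ref: bottleneck 2, flow now 7.
Augment Well→b→d→g→Ref: bottleneck 6, flow now 13.
Augment Well→c→d→g→Ref: bottleneck 7, flow now 20.
No augmenting path remains; maximum flow = 20.
In the residual graph, reachable from Well: {Well, a, b, c, d}.
Min-cut edges: d→e (5), d→f (2), d→g (13); capacity 5 + 2 + 13 = 20.
This cut is saturated, so no flow can exceed 20.

20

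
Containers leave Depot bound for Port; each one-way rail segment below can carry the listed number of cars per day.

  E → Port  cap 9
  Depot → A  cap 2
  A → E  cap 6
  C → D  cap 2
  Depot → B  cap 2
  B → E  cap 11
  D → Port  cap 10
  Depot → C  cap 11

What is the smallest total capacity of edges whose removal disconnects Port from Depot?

6

Augment Depot→A→E→Port: bottleneck 2, flow now 2.
Augment Depot→B→E→Port: bottleneck 2, flow now 4.
Augment Depot→C→D→Port: bottleneck 2, flow now 6.
No augmenting path remains; maximum flow = 6.
By max-flow min-cut, the minimum cut capacity equals the max flow.
In the residual graph, reachable from Depot: {Depot, C}.
Min-cut edges: Depot→A (2), Depot→B (2), C→D (2); capacity 2 + 2 + 2 = 6.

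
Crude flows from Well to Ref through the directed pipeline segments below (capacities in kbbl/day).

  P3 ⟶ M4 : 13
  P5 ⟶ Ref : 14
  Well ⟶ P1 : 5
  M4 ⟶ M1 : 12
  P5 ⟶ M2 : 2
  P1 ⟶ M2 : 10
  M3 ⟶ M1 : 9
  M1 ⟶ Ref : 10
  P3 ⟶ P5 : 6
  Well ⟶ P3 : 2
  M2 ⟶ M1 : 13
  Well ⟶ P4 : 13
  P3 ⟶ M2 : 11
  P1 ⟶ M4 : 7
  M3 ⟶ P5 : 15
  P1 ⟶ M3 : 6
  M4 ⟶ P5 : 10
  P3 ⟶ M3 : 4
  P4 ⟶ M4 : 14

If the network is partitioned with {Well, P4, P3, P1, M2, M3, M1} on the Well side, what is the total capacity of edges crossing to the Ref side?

Edges leaving {Well, P4, P3, P1, M2, M3, M1}: P4→M4 (14), P3→M4 (13), P3→P5 (6), P1→M4 (7), M3→P5 (15), M1→Ref (10).
Cut capacity = 14 + 13 + 6 + 7 + 15 + 10 = 65.

65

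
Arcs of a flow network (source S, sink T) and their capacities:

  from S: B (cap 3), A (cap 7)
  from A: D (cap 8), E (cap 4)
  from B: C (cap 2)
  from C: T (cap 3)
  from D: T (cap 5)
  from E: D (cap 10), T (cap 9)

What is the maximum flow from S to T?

Augment S→A→D→T: bottleneck 5, flow now 5.
Augment S→A→E→T: bottleneck 2, flow now 7.
Augment S→B→C→T: bottleneck 2, flow now 9.
No augmenting path remains; maximum flow = 9.
In the residual graph, reachable from S: {S, B}.
Min-cut edges: S→A (7), B→C (2); capacity 7 + 2 = 9.
This cut is saturated, so no flow can exceed 9.

9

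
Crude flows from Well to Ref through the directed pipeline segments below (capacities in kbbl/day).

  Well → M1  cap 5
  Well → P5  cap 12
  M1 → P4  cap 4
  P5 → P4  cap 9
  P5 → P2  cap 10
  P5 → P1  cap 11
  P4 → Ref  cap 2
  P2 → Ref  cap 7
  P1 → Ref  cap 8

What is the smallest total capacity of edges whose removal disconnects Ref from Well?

Augment Well→M1→P4→Ref: bottleneck 2, flow now 2.
Augment Well→P5→P2→Ref: bottleneck 7, flow now 9.
Augment Well→P5→P1→Ref: bottleneck 5, flow now 14.
No augmenting path remains; maximum flow = 14.
By max-flow min-cut, the minimum cut capacity equals the max flow.
In the residual graph, reachable from Well: {Well, M1, P4}.
Min-cut edges: Well→P5 (12), P4→Ref (2); capacity 12 + 2 = 14.

14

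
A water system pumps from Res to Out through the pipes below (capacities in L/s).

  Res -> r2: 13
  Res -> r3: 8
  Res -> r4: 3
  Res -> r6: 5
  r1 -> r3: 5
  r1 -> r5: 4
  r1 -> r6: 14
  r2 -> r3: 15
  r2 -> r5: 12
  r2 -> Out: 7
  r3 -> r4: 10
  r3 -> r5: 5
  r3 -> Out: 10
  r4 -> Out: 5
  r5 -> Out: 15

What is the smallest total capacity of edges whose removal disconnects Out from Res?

24

Augment Res→r2→Out: bottleneck 7, flow now 7.
Augment Res→r3→Out: bottleneck 8, flow now 15.
Augment Res→r4→Out: bottleneck 3, flow now 18.
Augment Res→r2→r3→Out: bottleneck 2, flow now 20.
Augment Res→r2→r5→Out: bottleneck 4, flow now 24.
No augmenting path remains; maximum flow = 24.
By max-flow min-cut, the minimum cut capacity equals the max flow.
In the residual graph, reachable from Res: {Res, r6}.
Min-cut edges: Res→r2 (13), Res→r3 (8), Res→r4 (3); capacity 13 + 8 + 3 = 24.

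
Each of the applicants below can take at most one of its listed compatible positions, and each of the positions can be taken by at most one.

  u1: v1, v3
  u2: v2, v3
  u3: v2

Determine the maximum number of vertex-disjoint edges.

3

Unit-capacity flow: source→left, listed edges, right→sink; max matching = max flow.
Augmenting path u1→v1 (+1); matched 1.
Augmenting path u2→v2 (+1); matched 2.
Augmenting path u3→v2→u2→v3 (+1); matched 3.
No augmenting path remains; maximum matching = 3.
König certificate: {u1, u2, u3} is a vertex cover of size 3 (every listed pair touches it), so no matching can be larger.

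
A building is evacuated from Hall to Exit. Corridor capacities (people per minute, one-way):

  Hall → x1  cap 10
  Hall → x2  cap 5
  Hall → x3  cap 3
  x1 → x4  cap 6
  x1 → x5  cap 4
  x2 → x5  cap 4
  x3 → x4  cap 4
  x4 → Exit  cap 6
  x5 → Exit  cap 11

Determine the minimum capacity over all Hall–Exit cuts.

Augment Hall→x1→x4→Exit: bottleneck 6, flow now 6.
Augment Hall→x1→x5→Exit: bottleneck 4, flow now 10.
Augment Hall→x2→x5→Exit: bottleneck 4, flow now 14.
No augmenting path remains; maximum flow = 14.
By max-flow min-cut, the minimum cut capacity equals the max flow.
In the residual graph, reachable from Hall: {Hall, x1, x2, x3, x4}.
Min-cut edges: x1→x5 (4), x2→x5 (4), x4→Exit (6); capacity 4 + 4 + 6 = 14.

14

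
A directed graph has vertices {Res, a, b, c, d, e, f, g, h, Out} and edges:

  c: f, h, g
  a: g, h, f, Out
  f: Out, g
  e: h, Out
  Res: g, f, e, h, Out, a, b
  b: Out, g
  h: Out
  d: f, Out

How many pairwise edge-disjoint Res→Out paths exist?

6

Assign every edge capacity 1; by Menger, the answer equals the max flow.
Path Res→Out (+1); total 1.
Path Res→a→Out (+1); total 2.
Path Res→b→Out (+1); total 3.
Path Res→e→Out (+1); total 4.
Path Res→f→Out (+1); total 5.
Path Res→h→Out (+1); total 6.
No residual Res→Out path; max flow = 6.
Certifying cut of size 6: {Res→Out, Res→a, Res→b, Res→e, Res→f, Res→h}.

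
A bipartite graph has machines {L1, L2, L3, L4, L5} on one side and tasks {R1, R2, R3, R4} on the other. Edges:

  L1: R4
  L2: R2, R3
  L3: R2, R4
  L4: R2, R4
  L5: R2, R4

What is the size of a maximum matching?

3

Unit-capacity flow: source→left, listed edges, right→sink; max matching = max flow.
Augmenting path L1→R4 (+1); matched 1.
Augmenting path L2→R2 (+1); matched 2.
Augmenting path L3→R2→L2→R3 (+1); matched 3.
No augmenting path remains; maximum matching = 3.
König certificate: {L2, R2, R4} is a vertex cover of size 3 (every listed pair touches it), so no matching can be larger.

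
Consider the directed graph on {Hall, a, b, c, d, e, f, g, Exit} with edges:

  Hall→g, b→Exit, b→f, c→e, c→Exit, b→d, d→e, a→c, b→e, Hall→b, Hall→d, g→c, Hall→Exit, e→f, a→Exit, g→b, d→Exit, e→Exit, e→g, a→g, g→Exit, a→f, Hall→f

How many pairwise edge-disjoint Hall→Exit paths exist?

Assign every edge capacity 1; by Menger, the answer equals the max flow.
Path Hall→Exit (+1); total 1.
Path Hall→b→Exit (+1); total 2.
Path Hall→d→Exit (+1); total 3.
Path Hall→g→Exit (+1); total 4.
No residual Hall→Exit path; max flow = 4.
Certifying cut of size 4: {Hall→Exit, Hall→b, Hall→d, Hall→g}.

4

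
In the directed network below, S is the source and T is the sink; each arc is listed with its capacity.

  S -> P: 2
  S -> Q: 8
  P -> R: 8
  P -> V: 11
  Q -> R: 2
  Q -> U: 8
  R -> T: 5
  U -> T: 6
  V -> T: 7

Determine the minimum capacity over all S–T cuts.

10

Augment S→P→R→T: bottleneck 2, flow now 2.
Augment S→Q→R→T: bottleneck 2, flow now 4.
Augment S→Q→U→T: bottleneck 6, flow now 10.
No augmenting path remains; maximum flow = 10.
By max-flow min-cut, the minimum cut capacity equals the max flow.
In the residual graph, reachable from S: {S}.
Min-cut edges: S→P (2), S→Q (8); capacity 2 + 8 = 10.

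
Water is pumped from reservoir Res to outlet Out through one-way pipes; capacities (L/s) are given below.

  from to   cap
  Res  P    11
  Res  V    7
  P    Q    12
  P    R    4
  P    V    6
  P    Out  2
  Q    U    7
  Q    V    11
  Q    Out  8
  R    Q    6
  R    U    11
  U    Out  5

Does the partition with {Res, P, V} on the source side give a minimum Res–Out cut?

No — its capacity is 18, but the minimum cut has capacity 11.

Given cut capacity: 12 + 4 + 2 = 18.
Augment Res→P→Out: bottleneck 2, flow now 2.
Augment Res→P→Q→Out: bottleneck 8, flow now 10.
Augment Res→P→Q→U→Out: bottleneck 1, flow now 11.
No augmenting path remains; maximum flow = 11.
In the residual graph, reachable from Res: {Res, V}.
Min-cut edges: Res→P (11); capacity 11 = 11.
Cut capacity 18 exceeds the max flow 11, so it is not minimum.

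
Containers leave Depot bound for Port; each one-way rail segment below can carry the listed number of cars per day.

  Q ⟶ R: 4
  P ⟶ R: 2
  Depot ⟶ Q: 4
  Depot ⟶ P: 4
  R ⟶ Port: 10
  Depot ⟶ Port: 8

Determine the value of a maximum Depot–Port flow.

14

Augment Depot→Port: bottleneck 8, flow now 8.
Augment Depot→P→R→Port: bottleneck 2, flow now 10.
Augment Depot→Q→R→Port: bottleneck 4, flow now 14.
No augmenting path remains; maximum flow = 14.
In the residual graph, reachable from Depot: {Depot, P}.
Min-cut edges: Depot→Q (4), Depot→Port (8), P→R (2); capacity 4 + 8 + 2 = 14.
This cut is saturated, so no flow can exceed 14.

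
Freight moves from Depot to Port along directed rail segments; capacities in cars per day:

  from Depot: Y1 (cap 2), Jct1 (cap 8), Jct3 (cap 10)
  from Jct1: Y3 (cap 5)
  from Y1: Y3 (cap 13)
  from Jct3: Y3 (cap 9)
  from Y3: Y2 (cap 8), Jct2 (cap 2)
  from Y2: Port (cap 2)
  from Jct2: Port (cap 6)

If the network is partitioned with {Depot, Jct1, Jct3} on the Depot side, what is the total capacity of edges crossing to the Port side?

Edges leaving {Depot, Jct1, Jct3}: Depot→Y1 (2), Jct1→Y3 (5), Jct3→Y3 (9).
Cut capacity = 2 + 5 + 9 = 16.

16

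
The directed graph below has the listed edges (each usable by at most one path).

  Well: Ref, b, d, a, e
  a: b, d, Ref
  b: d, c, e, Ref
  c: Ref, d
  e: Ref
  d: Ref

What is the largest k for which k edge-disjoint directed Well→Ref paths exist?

5

Assign every edge capacity 1; by Menger, the answer equals the max flow.
Path Well→Ref (+1); total 1.
Path Well→a→Ref (+1); total 2.
Path Well→b→Ref (+1); total 3.
Path Well→d→Ref (+1); total 4.
Path Well→e→Ref (+1); total 5.
No residual Well→Ref path; max flow = 5.
Certifying cut of size 5: {Well→Ref, Well→a, Well→b, Well→d, Well→e}.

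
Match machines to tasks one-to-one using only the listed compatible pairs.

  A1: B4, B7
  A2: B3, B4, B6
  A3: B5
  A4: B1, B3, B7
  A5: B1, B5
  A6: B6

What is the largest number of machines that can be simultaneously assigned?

Unit-capacity flow: source→left, listed edges, right→sink; max matching = max flow.
Augmenting path A1→B4 (+1); matched 1.
Augmenting path A2→B3 (+1); matched 2.
Augmenting path A3→B5 (+1); matched 3.
Augmenting path A4→B1 (+1); matched 4.
Augmenting path A6→B6 (+1); matched 5.
Augmenting path A5→B1→A4→B7 (+1); matched 6.
No augmenting path remains; maximum matching = 6.
König certificate: {A1, A2, A3, A4, A5, A6} is a vertex cover of size 6 (every listed pair touches it), so no matching can be larger.

6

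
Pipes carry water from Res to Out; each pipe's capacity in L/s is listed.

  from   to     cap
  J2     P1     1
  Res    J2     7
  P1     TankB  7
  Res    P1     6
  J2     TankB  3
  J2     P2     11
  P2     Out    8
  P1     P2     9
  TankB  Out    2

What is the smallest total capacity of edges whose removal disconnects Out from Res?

Augment Res→J2→TankB→Out: bottleneck 2, flow now 2.
Augment Res→J2→P2→Out: bottleneck 5, flow now 7.
Augment Res→P1→P2→Out: bottleneck 3, flow now 10.
No augmenting path remains; maximum flow = 10.
By max-flow min-cut, the minimum cut capacity equals the max flow.
In the residual graph, reachable from Res: {Res, J2, P1, TankB, P2}.
Min-cut edges: TankB→Out (2), P2→Out (8); capacity 2 + 8 = 10.

10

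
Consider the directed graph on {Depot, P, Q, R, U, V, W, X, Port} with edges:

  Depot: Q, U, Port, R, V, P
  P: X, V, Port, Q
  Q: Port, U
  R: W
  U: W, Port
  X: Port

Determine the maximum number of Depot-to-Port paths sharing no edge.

4

Assign every edge capacity 1; by Menger, the answer equals the max flow.
Path Depot→Port (+1); total 1.
Path Depot→P→Port (+1); total 2.
Path Depot→Q→Port (+1); total 3.
Path Depot→U→Port (+1); total 4.
No residual Depot→Port path; max flow = 4.
Certifying cut of size 4: {Depot→P, Depot→Port, Depot→Q, Depot→U}.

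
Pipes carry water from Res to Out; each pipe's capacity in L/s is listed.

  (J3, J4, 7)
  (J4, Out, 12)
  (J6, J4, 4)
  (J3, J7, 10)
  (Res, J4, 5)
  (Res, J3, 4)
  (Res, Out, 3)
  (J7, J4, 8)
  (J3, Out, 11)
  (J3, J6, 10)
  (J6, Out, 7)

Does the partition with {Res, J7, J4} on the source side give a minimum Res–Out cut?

Given cut capacity: 4 + 3 + 12 = 19.
Augment Res→Out: bottleneck 3, flow now 3.
Augment Res→J3→Out: bottleneck 4, flow now 7.
Augment Res→J4→Out: bottleneck 5, flow now 12.
No augmenting path remains; maximum flow = 12.
In the residual graph, reachable from Res: {Res}.
Min-cut edges: Res→J3 (4), Res→J4 (5), Res→Out (3); capacity 4 + 5 + 3 = 12.
Cut capacity 19 exceeds the max flow 12, so it is not minimum.

No — its capacity is 19, but the minimum cut has capacity 12.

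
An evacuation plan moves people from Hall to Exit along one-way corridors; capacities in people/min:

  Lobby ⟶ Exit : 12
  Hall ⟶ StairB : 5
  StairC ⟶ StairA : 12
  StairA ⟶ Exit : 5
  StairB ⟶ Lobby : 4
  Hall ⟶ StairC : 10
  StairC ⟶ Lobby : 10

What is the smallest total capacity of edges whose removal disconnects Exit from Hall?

Augment Hall→StairC→StairA→Exit: bottleneck 5, flow now 5.
Augment Hall→StairC→Lobby→Exit: bottleneck 5, flow now 10.
Augment Hall→StairB→Lobby→Exit: bottleneck 4, flow now 14.
No augmenting path remains; maximum flow = 14.
By max-flow min-cut, the minimum cut capacity equals the max flow.
In the residual graph, reachable from Hall: {Hall, StairB}.
Min-cut edges: Hall→StairC (10), StairB→Lobby (4); capacity 10 + 4 = 14.

14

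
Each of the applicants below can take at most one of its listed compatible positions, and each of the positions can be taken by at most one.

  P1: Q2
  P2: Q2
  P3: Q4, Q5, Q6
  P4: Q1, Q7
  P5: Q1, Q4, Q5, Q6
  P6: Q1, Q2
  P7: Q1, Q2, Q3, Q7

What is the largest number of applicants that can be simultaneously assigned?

6

Unit-capacity flow: source→left, listed edges, right→sink; max matching = max flow.
Augmenting path P1→Q2 (+1); matched 1.
Augmenting path P3→Q4 (+1); matched 2.
Augmenting path P4→Q1 (+1); matched 3.
Augmenting path P5→Q5 (+1); matched 4.
Augmenting path P7→Q3 (+1); matched 5.
Augmenting path P6→Q1→P4→Q7 (+1); matched 6.
No augmenting path remains; maximum matching = 6.
König certificate: {P3, P4, P5, P6, P7, Q2} is a vertex cover of size 6 (every listed pair touches it), so no matching can be larger.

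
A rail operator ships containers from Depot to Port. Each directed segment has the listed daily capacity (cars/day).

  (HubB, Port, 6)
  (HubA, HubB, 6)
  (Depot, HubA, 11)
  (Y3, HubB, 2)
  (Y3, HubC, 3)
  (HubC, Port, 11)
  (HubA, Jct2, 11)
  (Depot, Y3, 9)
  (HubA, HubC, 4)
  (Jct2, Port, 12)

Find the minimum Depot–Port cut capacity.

Augment Depot→Y3→HubB→Port: bottleneck 2, flow now 2.
Augment Depot→Y3→HubC→Port: bottleneck 3, flow now 5.
Augment Depot→HubA→HubB→Port: bottleneck 4, flow now 9.
Augment Depot→HubA→Jct2→Port: bottleneck 7, flow now 16.
No augmenting path remains; maximum flow = 16.
By max-flow min-cut, the minimum cut capacity equals the max flow.
In the residual graph, reachable from Depot: {Depot, Y3}.
Min-cut edges: Depot→HubA (11), Y3→HubB (2), Y3→HubC (3); capacity 11 + 2 + 3 = 16.

16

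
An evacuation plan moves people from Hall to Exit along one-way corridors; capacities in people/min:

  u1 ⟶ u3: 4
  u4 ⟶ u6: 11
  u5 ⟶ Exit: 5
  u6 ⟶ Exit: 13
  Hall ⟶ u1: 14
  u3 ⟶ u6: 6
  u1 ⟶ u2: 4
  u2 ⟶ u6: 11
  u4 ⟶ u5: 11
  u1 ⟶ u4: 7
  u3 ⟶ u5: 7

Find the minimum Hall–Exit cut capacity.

Augment Hall→u1→u2→u6→Exit: bottleneck 4, flow now 4.
Augment Hall→u1→u3→u5→Exit: bottleneck 4, flow now 8.
Augment Hall→u1→u4→u5→Exit: bottleneck 1, flow now 9.
Augment Hall→u1→u4→u6→Exit: bottleneck 5, flow now 14.
No augmenting path remains; maximum flow = 14.
By max-flow min-cut, the minimum cut capacity equals the max flow.
In the residual graph, reachable from Hall: {Hall}.
Min-cut edges: Hall→u1 (14); capacity 14 = 14.

14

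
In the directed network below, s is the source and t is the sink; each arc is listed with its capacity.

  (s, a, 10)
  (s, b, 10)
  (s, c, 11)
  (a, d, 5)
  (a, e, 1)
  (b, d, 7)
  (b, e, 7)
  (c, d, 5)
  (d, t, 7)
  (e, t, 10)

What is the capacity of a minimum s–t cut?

Augment s→a→d→t: bottleneck 5, flow now 5.
Augment s→a→e→t: bottleneck 1, flow now 6.
Augment s→b→d→t: bottleneck 2, flow now 8.
Augment s→b→e→t: bottleneck 7, flow now 15.
No augmenting path remains; maximum flow = 15.
By max-flow min-cut, the minimum cut capacity equals the max flow.
In the residual graph, reachable from s: {s, a, b, c, d}.
Min-cut edges: a→e (1), b→e (7), d→t (7); capacity 1 + 7 + 7 = 15.

15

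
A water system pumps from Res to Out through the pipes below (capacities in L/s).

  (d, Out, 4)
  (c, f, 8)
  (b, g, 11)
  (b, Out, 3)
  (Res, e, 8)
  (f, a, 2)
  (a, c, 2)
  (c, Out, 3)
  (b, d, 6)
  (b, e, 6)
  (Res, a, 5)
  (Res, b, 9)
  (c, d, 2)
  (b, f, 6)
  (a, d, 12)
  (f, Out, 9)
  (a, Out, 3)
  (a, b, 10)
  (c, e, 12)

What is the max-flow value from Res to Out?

Augment Res→a→Out: bottleneck 3, flow now 3.
Augment Res→b→Out: bottleneck 3, flow now 6.
Augment Res→a→c→Out: bottleneck 2, flow now 8.
Augment Res→b→d→Out: bottleneck 4, flow now 12.
Augment Res→b→f→Out: bottleneck 2, flow now 14.
No augmenting path remains; maximum flow = 14.
In the residual graph, reachable from Res: {Res, e}.
Min-cut edges: Res→a (5), Res→b (9); capacity 5 + 9 = 14.
This cut is saturated, so no flow can exceed 14.

14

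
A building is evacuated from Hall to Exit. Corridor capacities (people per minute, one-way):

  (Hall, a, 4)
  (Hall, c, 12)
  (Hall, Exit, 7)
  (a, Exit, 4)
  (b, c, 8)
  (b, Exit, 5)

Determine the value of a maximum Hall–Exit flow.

11

Augment Hall→Exit: bottleneck 7, flow now 7.
Augment Hall→a→Exit: bottleneck 4, flow now 11.
No augmenting path remains; maximum flow = 11.
In the residual graph, reachable from Hall: {Hall, c}.
Min-cut edges: Hall→a (4), Hall→Exit (7); capacity 4 + 7 = 11.
This cut is saturated, so no flow can exceed 11.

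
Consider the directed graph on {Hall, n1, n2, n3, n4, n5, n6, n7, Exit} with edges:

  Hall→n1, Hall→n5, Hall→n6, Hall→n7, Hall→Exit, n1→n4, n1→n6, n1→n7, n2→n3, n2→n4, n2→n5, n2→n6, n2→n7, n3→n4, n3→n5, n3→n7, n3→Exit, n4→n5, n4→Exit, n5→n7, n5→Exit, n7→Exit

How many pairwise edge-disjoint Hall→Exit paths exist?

4

Assign every edge capacity 1; by Menger, the answer equals the max flow.
Path Hall→Exit (+1); total 1.
Path Hall→n5→Exit (+1); total 2.
Path Hall→n7→Exit (+1); total 3.
Path Hall→n1→n4→Exit (+1); total 4.
No residual Hall→Exit path; max flow = 4.
Certifying cut of size 4: {Hall→Exit, Hall→n1, Hall→n5, Hall→n7}.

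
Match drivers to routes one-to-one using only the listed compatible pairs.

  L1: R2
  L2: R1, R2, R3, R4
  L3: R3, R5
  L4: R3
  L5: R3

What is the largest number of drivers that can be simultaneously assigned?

Unit-capacity flow: source→left, listed edges, right→sink; max matching = max flow.
Augmenting path L1→R2 (+1); matched 1.
Augmenting path L2→R1 (+1); matched 2.
Augmenting path L3→R3 (+1); matched 3.
Augmenting path L4→R3→L3→R5 (+1); matched 4.
No augmenting path remains; maximum matching = 4.
König certificate: {L1, L2, L3, R3} is a vertex cover of size 4 (every listed pair touches it), so no matching can be larger.

4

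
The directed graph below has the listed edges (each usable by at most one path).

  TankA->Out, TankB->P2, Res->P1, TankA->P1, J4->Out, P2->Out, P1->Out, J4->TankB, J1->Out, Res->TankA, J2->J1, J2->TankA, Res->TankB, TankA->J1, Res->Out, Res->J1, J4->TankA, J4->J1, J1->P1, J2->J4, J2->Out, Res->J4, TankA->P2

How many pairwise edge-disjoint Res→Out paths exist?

Assign every edge capacity 1; by Menger, the answer equals the max flow.
Path Res→Out (+1); total 1.
Path Res→J4→Out (+1); total 2.
Path Res→TankA→Out (+1); total 3.
Path Res→P1→Out (+1); total 4.
Path Res→J1→Out (+1); total 5.
Path Res→TankB→P2→Out (+1); total 6.
No residual Res→Out path; max flow = 6.
Certifying cut of size 6: {Res→J1, Res→J4, Res→Out, Res→P1, Res→TankA, Res→TankB}.

6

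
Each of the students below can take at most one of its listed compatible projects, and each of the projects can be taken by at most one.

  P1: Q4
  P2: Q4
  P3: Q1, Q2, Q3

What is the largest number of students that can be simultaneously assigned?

Unit-capacity flow: source→left, listed edges, right→sink; max matching = max flow.
Augmenting path P1→Q4 (+1); matched 1.
Augmenting path P3→Q1 (+1); matched 2.
No augmenting path remains; maximum matching = 2.
König certificate: {P3, Q4} is a vertex cover of size 2 (every listed pair touches it), so no matching can be larger.

2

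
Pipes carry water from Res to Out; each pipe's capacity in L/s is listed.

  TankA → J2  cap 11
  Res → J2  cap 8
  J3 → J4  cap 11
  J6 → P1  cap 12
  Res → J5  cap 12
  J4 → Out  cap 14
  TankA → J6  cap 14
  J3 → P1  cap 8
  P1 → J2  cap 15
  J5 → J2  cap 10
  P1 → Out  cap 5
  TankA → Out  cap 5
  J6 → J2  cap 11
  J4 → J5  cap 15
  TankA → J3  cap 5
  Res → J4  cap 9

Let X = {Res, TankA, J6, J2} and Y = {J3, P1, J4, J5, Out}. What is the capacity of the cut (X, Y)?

43

Edges leaving {Res, TankA, J6, J2}: Res→J4 (9), Res→J5 (12), TankA→J3 (5), TankA→Out (5), J6→P1 (12).
Cut capacity = 9 + 12 + 5 + 5 + 12 = 43.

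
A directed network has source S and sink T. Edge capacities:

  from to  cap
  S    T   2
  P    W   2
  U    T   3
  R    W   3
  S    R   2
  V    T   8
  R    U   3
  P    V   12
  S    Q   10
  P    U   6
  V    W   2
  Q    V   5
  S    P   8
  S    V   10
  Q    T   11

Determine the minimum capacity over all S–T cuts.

23

Augment S→T: bottleneck 2, flow now 2.
Augment S→Q→T: bottleneck 10, flow now 12.
Augment S→V→T: bottleneck 8, flow now 20.
Augment S→P→U→T: bottleneck 3, flow now 23.
No augmenting path remains; maximum flow = 23.
By max-flow min-cut, the minimum cut capacity equals the max flow.
In the residual graph, reachable from S: {S, P, R, U, V, W}.
Min-cut edges: S→Q (10), S→T (2), U→T (3), V→T (8); capacity 10 + 2 + 3 + 8 = 23.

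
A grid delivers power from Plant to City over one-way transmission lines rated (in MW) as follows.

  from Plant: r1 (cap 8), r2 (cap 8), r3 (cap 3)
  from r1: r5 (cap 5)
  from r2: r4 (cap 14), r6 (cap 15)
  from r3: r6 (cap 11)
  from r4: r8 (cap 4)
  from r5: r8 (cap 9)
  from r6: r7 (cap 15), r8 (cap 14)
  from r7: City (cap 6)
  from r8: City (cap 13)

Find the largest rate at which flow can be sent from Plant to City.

16

Augment Plant→r1→r5→r8→City: bottleneck 5, flow now 5.
Augment Plant→r2→r4→r8→City: bottleneck 4, flow now 9.
Augment Plant→r2→r6→r7→City: bottleneck 4, flow now 13.
Augment Plant→r3→r6→r7→City: bottleneck 2, flow now 15.
Augment Plant→r3→r6→r8→City: bottleneck 1, flow now 16.
No augmenting path remains; maximum flow = 16.
In the residual graph, reachable from Plant: {Plant, r1}.
Min-cut edges: Plant→r2 (8), Plant→r3 (3), r1→r5 (5); capacity 8 + 3 + 5 = 16.
This cut is saturated, so no flow can exceed 16.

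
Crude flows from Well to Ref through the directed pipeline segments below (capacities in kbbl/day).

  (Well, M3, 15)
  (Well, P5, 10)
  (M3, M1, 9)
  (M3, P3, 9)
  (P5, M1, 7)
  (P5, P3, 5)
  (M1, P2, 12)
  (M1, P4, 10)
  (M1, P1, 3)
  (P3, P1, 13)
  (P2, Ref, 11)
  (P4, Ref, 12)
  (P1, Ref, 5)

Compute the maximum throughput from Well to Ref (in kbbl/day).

Augment Well→M3→M1→P2→Ref: bottleneck 9, flow now 9.
Augment Well→M3→P3→P1→Ref: bottleneck 5, flow now 14.
Augment Well→P5→M1→P2→Ref: bottleneck 2, flow now 16.
Augment Well→P5→M1→P4→Ref: bottleneck 5, flow now 21.
No augmenting path remains; maximum flow = 21.
In the residual graph, reachable from Well: {Well, M3, P5, P3, P1}.
Min-cut edges: M3→M1 (9), P5→M1 (7), P1→Ref (5); capacity 9 + 7 + 5 = 21.
This cut is saturated, so no flow can exceed 21.

21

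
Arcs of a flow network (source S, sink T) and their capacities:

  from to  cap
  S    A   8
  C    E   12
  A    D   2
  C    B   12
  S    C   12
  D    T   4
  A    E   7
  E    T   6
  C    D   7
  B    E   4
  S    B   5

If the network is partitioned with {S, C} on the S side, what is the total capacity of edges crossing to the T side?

44

Edges leaving {S, C}: S→A (8), S→B (5), C→B (12), C→D (7), C→E (12).
Cut capacity = 8 + 5 + 12 + 7 + 12 = 44.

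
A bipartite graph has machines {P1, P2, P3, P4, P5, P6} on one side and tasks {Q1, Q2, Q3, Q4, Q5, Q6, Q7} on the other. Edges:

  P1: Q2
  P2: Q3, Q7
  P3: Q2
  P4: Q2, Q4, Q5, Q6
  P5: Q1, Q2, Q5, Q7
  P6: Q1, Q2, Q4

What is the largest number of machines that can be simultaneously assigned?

5

Unit-capacity flow: source→left, listed edges, right→sink; max matching = max flow.
Augmenting path P1→Q2 (+1); matched 1.
Augmenting path P2→Q3 (+1); matched 2.
Augmenting path P4→Q4 (+1); matched 3.
Augmenting path P5→Q1 (+1); matched 4.
Augmenting path P6→Q1→P5→Q5 (+1); matched 5.
No augmenting path remains; maximum matching = 5.
König certificate: {P2, P4, P5, P6, Q2} is a vertex cover of size 5 (every listed pair touches it), so no matching can be larger.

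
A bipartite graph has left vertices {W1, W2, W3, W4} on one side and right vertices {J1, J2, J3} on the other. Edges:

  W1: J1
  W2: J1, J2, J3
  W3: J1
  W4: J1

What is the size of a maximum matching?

Unit-capacity flow: source→left, listed edges, right→sink; max matching = max flow.
Augmenting path W1→J1 (+1); matched 1.
Augmenting path W2→J2 (+1); matched 2.
No augmenting path remains; maximum matching = 2.
König certificate: {W2, J1} is a vertex cover of size 2 (every listed pair touches it), so no matching can be larger.

2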